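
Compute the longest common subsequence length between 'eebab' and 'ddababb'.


DP table for LCS of 'eebab' and 'ddababb':
       d  d  a  b  a  b  b
    0  0  0  0  0  0  0  0
  e 0  0  0  0  0  0  0  0
  e 0  0  0  0  0  0  0  0
  b 0  0  0  0  1  1  1  1
  a 0  0  0  1  1  2  2  2
  b 0  0  0  1  2  2  3  3
LCS: 'bab'
LCS length = 3

3


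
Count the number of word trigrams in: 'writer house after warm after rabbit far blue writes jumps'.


Word trigrams from [10] words:
  Trigram 1: (writer house after)
  Trigram 2: (house after warm)
  Trigram 3: (after warm after)
  Trigram 4: (warm after rabbit)
  Trigram 5: (after rabbit far)
  Trigram 6: (rabbit far blue)
  Trigram 7: (far blue writes)
  Trigram 8: (blue writes jumps)
Total word trigrams: 10 - 2 = 8

8


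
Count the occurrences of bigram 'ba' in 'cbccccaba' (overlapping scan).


Scanning 'cbccccaba' for bigram 'ba':
  Position 0: 'cb' -> no
  Position 1: 'bc' -> no
  Position 2: 'cc' -> no
  Position 3: 'cc' -> no
  Position 4: 'cc' -> no
  Position 5: 'ca' -> no
  Position 6: 'ab' -> no
  Position 7: 'ba' -> MATCH
Total matches: 1

1


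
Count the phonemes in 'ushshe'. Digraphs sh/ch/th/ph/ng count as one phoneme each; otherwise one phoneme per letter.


Parsing 'ushshe' greedily, digraphs first:
  'u' -> vowel phoneme (phonemes so far: 1)
  'sh' -> digraph (1 consonant phoneme) (phonemes so far: 2)
  'sh' -> digraph (1 consonant phoneme) (phonemes so far: 3)
  'e' -> vowel phoneme (phonemes so far: 4)
Total phonemes: 4

4


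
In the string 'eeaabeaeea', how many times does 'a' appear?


Scanning 'eeaabeaeea' for 'a':
  Position 2: 'a' -> MATCH (count: 1)
  Position 3: 'a' -> MATCH (count: 2)
  Position 6: 'a' -> MATCH (count: 3)
  Position 9: 'a' -> MATCH (count: 4)
Total occurrences of 'a': 4

4


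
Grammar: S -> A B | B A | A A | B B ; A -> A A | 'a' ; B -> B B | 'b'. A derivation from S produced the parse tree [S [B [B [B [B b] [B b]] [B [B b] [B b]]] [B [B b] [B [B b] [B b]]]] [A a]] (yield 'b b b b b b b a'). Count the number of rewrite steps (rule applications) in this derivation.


Every bracketed nonterminal node [X ...] in the tree is produced by exactly one rule application.
Reading the tree off as a leftmost derivation:
  Step 1: S  =>  B A   (applied S -> B A)
  Step 2: B A  =>  B B A   (applied B -> B B)
  Step 3: B B A  =>  B B B A   (applied B -> B B)
  Step 4: B B B A  =>  B B B B A   (applied B -> B B)
  Step 5: B B B B A  =>  b B B B A   (applied B -> b)
  Step 6: b B B B A  =>  b b B B A   (applied B -> b)
  Step 7: b b B B A  =>  b b B B B A   (applied B -> B B)
  Step 8: b b B B B A  =>  b b b B B A   (applied B -> b)
  Step 9: b b b B B A  =>  b b b b B A   (applied B -> b)
  Step 10: b b b b B A  =>  b b b b B B A   (applied B -> B B)
  Step 11: b b b b B B A  =>  b b b b b B A   (applied B -> b)
  Step 12: b b b b b B A  =>  b b b b b B B A   (applied B -> B B)
  Step 13: b b b b b B B A  =>  b b b b b b B A   (applied B -> b)
  Step 14: b b b b b b B A  =>  b b b b b b b A   (applied B -> b)
  Step 15: b b b b b b b A  =>  b b b b b b b a   (applied A -> a)
Final yield: b b b b b b b a
Total rewrite steps: 15

15


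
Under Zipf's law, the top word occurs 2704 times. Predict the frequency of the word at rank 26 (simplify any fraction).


Zipf's law: freq(rank) = f1 / rank
f1 = 2704, rank = 26
freq = 2704 / 26
= 104

104


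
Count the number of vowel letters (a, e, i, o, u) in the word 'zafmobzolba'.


Scanning each character of 'zafmobzolba':
  Position 1: 'z' -> consonant (running count: 0)
  Position 2: 'a' -> vowel (running count: 1)
  Position 3: 'f' -> consonant (running count: 1)
  Position 4: 'm' -> consonant (running count: 1)
  Position 5: 'o' -> vowel (running count: 2)
  Position 6: 'b' -> consonant (running count: 2)
  Position 7: 'z' -> consonant (running count: 2)
  Position 8: 'o' -> vowel (running count: 3)
  Position 9: 'l' -> consonant (running count: 3)
  Position 10: 'b' -> consonant (running count: 3)
  Position 11: 'a' -> vowel (running count: 4)
Total vowels: 4

4


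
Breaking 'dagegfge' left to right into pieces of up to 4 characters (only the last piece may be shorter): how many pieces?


'dagegfge' has 8 characters.
Chunking with max size 4:
  Chunk 1: 'dage' (positions 0-3)
  Chunk 2: 'gfge' (positions 4-7)
Total chunks: ceil(8 / 4) = 2

2


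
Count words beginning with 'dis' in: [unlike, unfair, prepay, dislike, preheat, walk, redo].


Checking each word for prefix 'dis':
  'unlike' -> no (count: 0)
  'unfair' -> no (count: 0)
  'prepay' -> no (count: 0)
  'dislike' -> YES, starts with 'dis' (count: 1)
  'preheat' -> no (count: 1)
  'walk' -> no (count: 1)
  'redo' -> no (count: 1)
Total with prefix 'dis': 1

1


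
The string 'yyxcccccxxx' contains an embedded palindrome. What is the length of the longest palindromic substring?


Scanning 'yyxcccccxxx' for palindromic substrings.
Substring at positions 2-8: 'xcccccx'.
Check: reverse('xcccccx') = 'xcccccx' -> palindrome confirmed.
Neighbouring characters ('y' / 'x') break symmetry, so it cannot extend further.
No longer palindromic substring exists; longest length = 7

7


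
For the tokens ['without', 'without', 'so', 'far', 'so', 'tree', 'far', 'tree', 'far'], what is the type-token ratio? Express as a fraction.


Tokens: 9
Unique types: ('far', 'so', 'tree', 'without') = 4
TTR = 4/9
Already in lowest terms.

4/9


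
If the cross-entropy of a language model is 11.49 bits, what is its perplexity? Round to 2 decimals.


Perplexity formula: PP = 2^H
H = 11.49
PP = 2^11.49
Decompose: 2^11.49 = 2^11 * 2^0.49
2^11 = 2048, 2^0.49 ~ 1.4044449
PP ~ 2048 * 1.4044449 = 2876.3031552
Rounded to 2 decimals: 2876.30

2876.30


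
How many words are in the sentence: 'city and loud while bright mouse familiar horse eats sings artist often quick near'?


Counting words by splitting on spaces:
  Word 1: 'city'
  Word 2: 'and'
  Word 3: 'loud'
  Word 4: 'while'
  Word 5: 'bright'
  Word 6: 'mouse'
  Word 7: 'familiar'
  Word 8: 'horse'
  Word 9: 'eats'
  Word 10: 'sings'
  Word 11: 'artist'
  Word 12: 'often'
  Word 13: 'quick'
  Word 14: 'near'
Total words: 14

14


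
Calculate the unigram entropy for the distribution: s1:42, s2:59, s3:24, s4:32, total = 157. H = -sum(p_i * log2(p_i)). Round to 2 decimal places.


Computing entropy H = -sum(p_i * log2(p_i)):
  s1: p = 42/157 = 0.2675, -p*log2(p) = 0.5089
  s2: p = 59/157 = 0.3758, -p*log2(p) = 0.5306
  s3: p = 24/157 = 0.1529, -p*log2(p) = 0.4142
  s4: p = 32/157 = 0.2038, -p*log2(p) = 0.4677
H = sum of terms = 1.9214
Rounded to 2 decimals: 1.92

1.92


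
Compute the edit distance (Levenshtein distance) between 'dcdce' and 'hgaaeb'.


Building DP table for s1='dcdce' (len 5) and s2='hgaaeb' (len 6):
       h  g  a  a  e  b
    0  1  2  3  4  5  6
  d 1  1  2  3  4  5  6
  c 2  2  2  3  4  5  6
  d 3  3  3  3  4  5  6
  c 4  4  4  4  4  5  6
  e 5  5  5  5  5  4  5
Edit distance = dp[5][6] = 5

5


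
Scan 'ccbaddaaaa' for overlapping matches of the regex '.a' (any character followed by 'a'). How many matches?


Pattern: .a means any character followed by 'a'.
Scanning 'ccbaddaaaa' position-by-position:
  Pos 0: window 'cc' -> no
  Pos 1: window 'cb' -> no
  Pos 2: window 'ba' -> MATCH
  Pos 3: window 'ad' -> no
  Pos 4: window 'dd' -> no
  Pos 5: window 'da' -> MATCH
  Pos 6: window 'aa' -> MATCH
  Pos 7: window 'aa' -> MATCH
  Pos 8: window 'aa' -> MATCH
  Pos 9: window 'a' -> no
Total matches: 5

5


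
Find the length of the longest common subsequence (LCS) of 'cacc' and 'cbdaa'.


DP table for LCS of 'cacc' and 'cbdaa':
       c  b  d  a  a
    0  0  0  0  0  0
  c 0  1  1  1  1  1
  a 0  1  1  1  2  2
  c 0  1  1  1  2  2
  c 0  1  1  1  2  2
LCS: 'ca'
LCS length = 2

2


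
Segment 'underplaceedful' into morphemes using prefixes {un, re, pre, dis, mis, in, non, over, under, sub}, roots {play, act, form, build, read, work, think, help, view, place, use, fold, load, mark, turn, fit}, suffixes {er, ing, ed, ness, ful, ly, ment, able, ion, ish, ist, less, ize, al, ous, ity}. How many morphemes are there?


Segmenting 'underplaceedful' against the inventory:
  'under' -> prefix (morpheme 1)
  'place' -> root (morpheme 2)
  'ed' -> suffix (morpheme 3)
  'ful' -> suffix (morpheme 4)
Total morphemes: 4

4


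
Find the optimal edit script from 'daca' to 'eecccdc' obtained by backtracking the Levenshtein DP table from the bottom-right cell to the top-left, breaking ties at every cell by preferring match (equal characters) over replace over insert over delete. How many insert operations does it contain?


Edit distance = 6. Backtracking from cell (4, 7) with preference match > replace > insert > delete,
then listing the resulting alignment 'daca' -> 'eecccdc' left to right:
  Step 1: insert 'e' [insertion #1]
  Step 2: insert 'e' [insertion #2]
  Step 3: replace d->c
  Step 4: replace a->c
  Step 5: keep 'c'
  Step 6: insert 'd' [insertion #3]
  Step 7: replace a->c
Total insertions: 3

3


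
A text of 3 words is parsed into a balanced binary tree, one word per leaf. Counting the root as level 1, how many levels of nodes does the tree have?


In a balanced binary tree with n leaves the deepest leaf is ceil(log2(n)) edges below the root,
so counting node levels inclusive of root and leaves gives ceil(log2(n)) + 1 levels.
log2(3) = 1.5850
ceil(1.5850) = 2
levels = 2 + 1 = 3

3


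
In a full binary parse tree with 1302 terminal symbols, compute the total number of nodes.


Leaf nodes (terminals): 1302
Internal nodes = n - 1 = 1302 - 1 = 1301
Total = leaves + internal = 1302 + 1301 = 2603

2603


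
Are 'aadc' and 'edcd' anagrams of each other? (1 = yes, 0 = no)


Sort characters of 'aadc': 'aacd'
Sort characters of 'edcd': 'cdde'
Sorted forms differ -> they are NOT anagrams
Result: 0

0


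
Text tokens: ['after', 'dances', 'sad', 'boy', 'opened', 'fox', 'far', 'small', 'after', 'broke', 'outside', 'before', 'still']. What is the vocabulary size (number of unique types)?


Listing all tokens and tracking unique types:
  Token 1: 'after' -> NEW (unique so far: 1)
  Token 2: 'dances' -> NEW (unique so far: 2)
  Token 3: 'sad' -> NEW (unique so far: 3)
  Token 4: 'boy' -> NEW (unique so far: 4)
  Token 5: 'opened' -> NEW (unique so far: 5)
  Token 6: 'fox' -> NEW (unique so far: 6)
  Token 7: 'far' -> NEW (unique so far: 7)
  Token 8: 'small' -> NEW (unique so far: 8)
  Token 9: 'after' -> duplicate (unique so far: 8)
  Token 10: 'broke' -> NEW (unique so far: 9)
  Token 11: 'outside' -> NEW (unique so far: 10)
  Token 12: 'before' -> NEW (unique so far: 11)
  Token 13: 'still' -> NEW (unique so far: 12)
Unique types: ('after', 'before', 'boy', 'broke', 'dances', 'far', 'fox', 'opened', 'outside', 'sad', 'small', 'still')
Vocabulary size: 12

12


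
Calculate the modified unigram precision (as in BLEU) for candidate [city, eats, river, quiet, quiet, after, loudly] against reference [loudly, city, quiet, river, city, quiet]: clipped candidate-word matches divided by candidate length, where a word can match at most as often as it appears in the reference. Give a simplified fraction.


Reference word counts: {'city': 2, 'loudly': 1, 'quiet': 2, 'river': 1}
Checking each candidate word (with clipping):
  'city' -> in reference (ref count 2, used 1/2) -> match (matches: 1)
  'eats' -> not in reference -> no match (matches: 1)
  'river' -> in reference (ref count 1, used 1/1) -> match (matches: 2)
  'quiet' -> in reference (ref count 2, used 1/2) -> match (matches: 3)
  'quiet' -> in reference (ref count 2, used 2/2) -> match (matches: 4)
  'after' -> not in reference -> no match (matches: 4)
  'loudly' -> in reference (ref count 1, used 1/1) -> match (matches: 5)
Clipped matches: 5, Candidate length: 7
Precision = 5/7

5/7


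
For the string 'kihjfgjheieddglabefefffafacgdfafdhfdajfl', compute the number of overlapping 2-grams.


String 'kihjfgjheieddglabefefffafacgdfafdhfdajfl' has length L = 40.
Number of overlapping n-grams = L - n + 1
Substituting: 40 - 2 + 1 = 39

39


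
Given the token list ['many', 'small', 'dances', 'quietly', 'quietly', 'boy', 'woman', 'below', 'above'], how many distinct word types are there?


Listing all tokens and tracking unique types:
  Token 1: 'many' -> NEW (unique so far: 1)
  Token 2: 'small' -> NEW (unique so far: 2)
  Token 3: 'dances' -> NEW (unique so far: 3)
  Token 4: 'quietly' -> NEW (unique so far: 4)
  Token 5: 'quietly' -> duplicate (unique so far: 4)
  Token 6: 'boy' -> NEW (unique so far: 5)
  Token 7: 'woman' -> NEW (unique so far: 6)
  Token 8: 'below' -> NEW (unique so far: 7)
  Token 9: 'above' -> NEW (unique so far: 8)
Unique types: ('above', 'below', 'boy', 'dances', 'many', 'quietly', 'small', 'woman')
Vocabulary size: 8

8


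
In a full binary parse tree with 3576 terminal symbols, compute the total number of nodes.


Leaf nodes (terminals): 3576
Internal nodes = n - 1 = 3576 - 1 = 3575
Total = leaves + internal = 3576 + 3575 = 7151

7151


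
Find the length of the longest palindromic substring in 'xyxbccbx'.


Scanning 'xyxbccbx' for palindromic substrings.
Substring at positions 2-7: 'xbccbx'.
Check: reverse('xbccbx') = 'xbccbx' -> palindrome confirmed.
Neighbouring characters ('y' / '-') break symmetry, so it cannot extend further.
No longer palindromic substring exists; longest length = 6

6


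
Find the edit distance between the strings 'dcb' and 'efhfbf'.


Building DP table for s1='dcb' (len 3) and s2='efhfbf' (len 6):
       e  f  h  f  b  f
    0  1  2  3  4  5  6
  d 1  1  2  3  4  5  6
  c 2  2  2  3  4  5  6
  b 3  3  3  3  4  4  5
Edit distance = dp[3][6] = 5

5


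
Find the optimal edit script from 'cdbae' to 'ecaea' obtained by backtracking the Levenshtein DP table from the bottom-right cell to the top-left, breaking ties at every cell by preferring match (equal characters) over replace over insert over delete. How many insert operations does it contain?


Edit distance = 4. Backtracking from cell (5, 5) with preference match > replace > insert > delete,
then listing the resulting alignment 'cdbae' -> 'ecaea' left to right:
  Step 1: delete 'c'
  Step 2: replace d->e
  Step 3: replace b->c
  Step 4: keep 'a'
  Step 5: keep 'e'
  Step 6: insert 'a' [insertion #1]
Total insertions: 1

1


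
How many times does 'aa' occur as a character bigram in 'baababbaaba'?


Scanning 'baababbaaba' for bigram 'aa':
  Position 0: 'ba' -> no
  Position 1: 'aa' -> MATCH
  Position 2: 'ab' -> no
  Position 3: 'ba' -> no
  Position 4: 'ab' -> no
  Position 5: 'bb' -> no
  Position 6: 'ba' -> no
  Position 7: 'aa' -> MATCH
  Position 8: 'ab' -> no
  Position 9: 'ba' -> no
Total matches: 2

2


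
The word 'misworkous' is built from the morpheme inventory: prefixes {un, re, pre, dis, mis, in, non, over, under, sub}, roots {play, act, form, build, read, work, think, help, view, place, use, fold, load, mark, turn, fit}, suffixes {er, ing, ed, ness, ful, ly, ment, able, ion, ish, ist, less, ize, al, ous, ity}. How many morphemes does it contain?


Segmenting 'misworkous' against the inventory:
  'mis' -> prefix (morpheme 1)
  'work' -> root (morpheme 2)
  'ous' -> suffix (morpheme 3)
Total morphemes: 3

3


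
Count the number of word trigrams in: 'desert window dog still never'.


Word trigrams from [5] words:
  Trigram 1: (desert window dog)
  Trigram 2: (window dog still)
  Trigram 3: (dog still never)
Total word trigrams: 5 - 2 = 3

3


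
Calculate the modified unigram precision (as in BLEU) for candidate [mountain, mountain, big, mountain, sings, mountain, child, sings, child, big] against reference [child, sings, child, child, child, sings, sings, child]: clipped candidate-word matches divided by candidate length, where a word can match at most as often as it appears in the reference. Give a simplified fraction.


Reference word counts: {'child': 5, 'sings': 3}
Checking each candidate word (with clipping):
  'mountain' -> not in reference -> no match (matches: 0)
  'mountain' -> not in reference -> no match (matches: 0)
  'big' -> not in reference -> no match (matches: 0)
  'mountain' -> not in reference -> no match (matches: 0)
  'sings' -> in reference (ref count 3, used 1/3) -> match (matches: 1)
  'mountain' -> not in reference -> no match (matches: 1)
  'child' -> in reference (ref count 5, used 1/5) -> match (matches: 2)
  'sings' -> in reference (ref count 3, used 2/3) -> match (matches: 3)
  'child' -> in reference (ref count 5, used 2/5) -> match (matches: 4)
  'big' -> not in reference -> no match (matches: 4)
Clipped matches: 4, Candidate length: 10
Precision = 4/10 = 2/5

2/5


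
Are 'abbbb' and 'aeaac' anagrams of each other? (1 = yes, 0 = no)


Sort characters of 'abbbb': 'abbbb'
Sort characters of 'aeaac': 'aaace'
Sorted forms differ -> they are NOT anagrams
Result: 0

0


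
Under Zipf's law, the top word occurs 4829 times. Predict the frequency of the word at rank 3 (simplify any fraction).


Zipf's law: freq(rank) = f1 / rank
f1 = 4829, rank = 3
freq = 4829 / 3
GCD(4829, 3) = 1
Simplified: 4829/3

4829/3


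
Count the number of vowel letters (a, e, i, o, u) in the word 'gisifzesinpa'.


Scanning each character of 'gisifzesinpa':
  Position 1: 'g' -> consonant (running count: 0)
  Position 2: 'i' -> vowel (running count: 1)
  Position 3: 's' -> consonant (running count: 1)
  Position 4: 'i' -> vowel (running count: 2)
  Position 5: 'f' -> consonant (running count: 2)
  Position 6: 'z' -> consonant (running count: 2)
  Position 7: 'e' -> vowel (running count: 3)
  Position 8: 's' -> consonant (running count: 3)
  Position 9: 'i' -> vowel (running count: 4)
  Position 10: 'n' -> consonant (running count: 4)
  Position 11: 'p' -> consonant (running count: 4)
  Position 12: 'a' -> vowel (running count: 5)
Total vowels: 5

5


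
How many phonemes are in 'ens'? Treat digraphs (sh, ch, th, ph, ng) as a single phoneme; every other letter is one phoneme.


Parsing 'ens' greedily, digraphs first:
  'e' -> vowel phoneme (phonemes so far: 1)
  'n' -> consonant phoneme (phonemes so far: 2)
  's' -> consonant phoneme (phonemes so far: 3)
Total phonemes: 3

3


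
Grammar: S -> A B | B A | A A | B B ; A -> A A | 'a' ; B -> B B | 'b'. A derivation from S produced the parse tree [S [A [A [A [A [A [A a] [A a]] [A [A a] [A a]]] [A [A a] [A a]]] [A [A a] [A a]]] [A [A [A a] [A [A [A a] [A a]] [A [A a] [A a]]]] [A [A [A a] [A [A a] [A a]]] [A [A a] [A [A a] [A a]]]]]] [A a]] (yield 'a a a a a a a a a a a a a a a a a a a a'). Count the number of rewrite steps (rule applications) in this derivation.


Every bracketed nonterminal node [X ...] in the tree is produced by exactly one rule application.
Reading the tree off as a leftmost derivation:
  Step 1: S  =>  A A   (applied S -> A A)
  Step 2: A A  =>  A A A   (applied A -> A A)
  Step 3: A A A  =>  A A A A   (applied A -> A A)
  Step 4: A A A A  =>  A A A A A   (applied A -> A A)
  Step 5: A A A A A  =>  A A A A A A   (applied A -> A A)
  Step 6: A A A A A A  =>  A A A A A A A   (applied A -> A A)
  Step 7: A A A A A A A  =>  a A A A A A A   (applied A -> a)
  Step 8: a A A A A A A  =>  a a A A A A A   (applied A -> a)
  Step 9: a a A A A A A  =>  a a A A A A A A   (applied A -> A A)
  Step 10: a a A A A A A A  =>  a a a A A A A A   (applied A -> a)
  Step 11: a a a A A A A A  =>  a a a a A A A A   (applied A -> a)
  Step 12: a a a a A A A A  =>  a a a a A A A A A   (applied A -> A A)
  Step 13: a a a a A A A A A  =>  a a a a a A A A A   (applied A -> a)
  Step 14: a a a a a A A A A  =>  a a a a a a A A A   (applied A -> a)
  Step 15: a a a a a a A A A  =>  a a a a a a A A A A   (applied A -> A A)
  Step 16: a a a a a a A A A A  =>  a a a a a a a A A A   (applied A -> a)
  Step 17: a a a a a a a A A A  =>  a a a a a a a a A A   (applied A -> a)
  Step 18: a a a a a a a a A A  =>  a a a a a a a a A A A   (applied A -> A A)
  Step 19: a a a a a a a a A A A  =>  a a a a a a a a A A A A   (applied A -> A A)
  Step 20: a a a a a a a a A A A A  =>  a a a a a a a a a A A A   (applied A -> a)
  Step 21: a a a a a a a a a A A A  =>  a a a a a a a a a A A A A   (applied A -> A A)
  Step 22: a a a a a a a a a A A A A  =>  a a a a a a a a a A A A A A   (applied A -> A A)
  Step 23: a a a a a a a a a A A A A A  =>  a a a a a a a a a a A A A A   (applied A -> a)
  Step 24: a a a a a a a a a a A A A A  =>  a a a a a a a a a a a A A A   (applied A -> a)
  Step 25: a a a a a a a a a a a A A A  =>  a a a a a a a a a a a A A A A   (applied A -> A A)
  Step 26: a a a a a a a a a a a A A A A  =>  a a a a a a a a a a a a A A A   (applied A -> a)
  Step 27: a a a a a a a a a a a a A A A  =>  a a a a a a a a a a a a a A A   (applied A -> a)
  Step 28: a a a a a a a a a a a a a A A  =>  a a a a a a a a a a a a a A A A   (applied A -> A A)
  Step 29: a a a a a a a a a a a a a A A A  =>  a a a a a a a a a a a a a A A A A   (applied A -> A A)
  Step 30: a a a a a a a a a a a a a A A A A  =>  a a a a a a a a a a a a a a A A A   (applied A -> a)
  Step 31: a a a a a a a a a a a a a a A A A  =>  a a a a a a a a a a a a a a A A A A   (applied A -> A A)
  Step 32: a a a a a a a a a a a a a a A A A A  =>  a a a a a a a a a a a a a a a A A A   (applied A -> a)
  Step 33: a a a a a a a a a a a a a a a A A A  =>  a a a a a a a a a a a a a a a a A A   (applied A -> a)
  Step 34: a a a a a a a a a a a a a a a a A A  =>  a a a a a a a a a a a a a a a a A A A   (applied A -> A A)
  Step 35: a a a a a a a a a a a a a a a a A A A  =>  a a a a a a a a a a a a a a a a a A A   (applied A -> a)
  Step 36: a a a a a a a a a a a a a a a a a A A  =>  a a a a a a a a a a a a a a a a a A A A   (applied A -> A A)
  Step 37: a a a a a a a a a a a a a a a a a A A A  =>  a a a a a a a a a a a a a a a a a a A A   (applied A -> a)
  Step 38: a a a a a a a a a a a a a a a a a a A A  =>  a a a a a a a a a a a a a a a a a a a A   (applied A -> a)
  Step 39: a a a a a a a a a a a a a a a a a a a A  =>  a a a a a a a a a a a a a a a a a a a a   (applied A -> a)
Final yield: a a a a a a a a a a a a a a a a a a a a
Total rewrite steps: 39

39


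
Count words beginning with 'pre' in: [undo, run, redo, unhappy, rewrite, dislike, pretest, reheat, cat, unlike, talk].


Checking each word for prefix 'pre':
  'undo' -> no (count: 0)
  'run' -> no (count: 0)
  'redo' -> no (count: 0)
  'unhappy' -> no (count: 0)
  'rewrite' -> no (count: 0)
  'dislike' -> no (count: 0)
  'pretest' -> YES, starts with 'pre' (count: 1)
  'reheat' -> no (count: 1)
  'cat' -> no (count: 1)
  'unlike' -> no (count: 1)
  'talk' -> no (count: 1)
Total with prefix 'pre': 1

1


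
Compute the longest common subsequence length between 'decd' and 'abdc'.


DP table for LCS of 'decd' and 'abdc':
       a  b  d  c
    0  0  0  0  0
  d 0  0  0  1  1
  e 0  0  0  1  1
  c 0  0  0  1  2
  d 0  0  0  1  2
LCS: 'dc'
LCS length = 2

2


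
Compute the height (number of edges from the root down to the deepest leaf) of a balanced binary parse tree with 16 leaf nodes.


In a balanced binary tree with n leaves the deepest leaf is ceil(log2(n)) edges below the root.
log2(16) = 4.0000
ceil(4.0000) = 4
height (edges) = 4

4


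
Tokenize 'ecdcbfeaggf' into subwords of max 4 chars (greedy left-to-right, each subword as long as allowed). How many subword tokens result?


'ecdcbfeaggf' has 11 characters.
Chunking with max size 4:
  Chunk 1: 'ecdc' (positions 0-3)
  Chunk 2: 'bfea' (positions 4-7)
  Chunk 3: 'ggf' (positions 8-10)
Total chunks: ceil(11 / 4) = 3

3


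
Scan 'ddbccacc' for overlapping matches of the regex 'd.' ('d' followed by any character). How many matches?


Pattern: d. means 'd' followed by any character.
Scanning 'ddbccacc' position-by-position:
  Pos 0: window 'dd' -> MATCH
  Pos 1: window 'db' -> MATCH
  Pos 2: window 'bc' -> no
  Pos 3: window 'cc' -> no
  Pos 4: window 'ca' -> no
  Pos 5: window 'ac' -> no
  Pos 6: window 'cc' -> no
  Pos 7: window 'c' -> no
Total matches: 2

2


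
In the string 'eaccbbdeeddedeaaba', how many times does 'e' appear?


Scanning 'eaccbbdeeddedeaaba' for 'e':
  Position 0: 'e' -> MATCH (count: 1)
  Position 7: 'e' -> MATCH (count: 2)
  Position 8: 'e' -> MATCH (count: 3)
  Position 11: 'e' -> MATCH (count: 4)
  Position 13: 'e' -> MATCH (count: 5)
Total occurrences of 'e': 5

5


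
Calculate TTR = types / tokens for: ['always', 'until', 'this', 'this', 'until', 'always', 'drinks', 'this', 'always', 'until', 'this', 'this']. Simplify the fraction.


Tokens: 12
Unique types: ('always', 'drinks', 'this', 'until') = 4
TTR = 4/12
Simplify: divide both by 4 -> 1/3
TTR = 1/3

1/3


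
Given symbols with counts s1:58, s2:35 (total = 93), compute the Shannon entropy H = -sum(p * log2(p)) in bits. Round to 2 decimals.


Computing entropy H = -sum(p_i * log2(p_i)):
  s1: p = 58/93 = 0.6237, -p*log2(p) = 0.4248
  s2: p = 35/93 = 0.3763, -p*log2(p) = 0.5306
H = sum of terms = 0.9554
Rounded to 2 decimals: 0.96

0.96


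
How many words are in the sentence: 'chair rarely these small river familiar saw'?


Counting words by splitting on spaces:
  Word 1: 'chair'
  Word 2: 'rarely'
  Word 3: 'these'
  Word 4: 'small'
  Word 5: 'river'
  Word 6: 'familiar'
  Word 7: 'saw'
Total words: 7

7


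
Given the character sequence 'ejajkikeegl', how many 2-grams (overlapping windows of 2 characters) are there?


String 'ejajkikeegl' has length L = 11.
Number of overlapping n-grams = L - n + 1
Substituting: 11 - 2 + 1 = 10

10


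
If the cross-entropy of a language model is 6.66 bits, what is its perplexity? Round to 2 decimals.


Perplexity formula: PP = 2^H
H = 6.66
PP = 2^6.66
Decompose: 2^6.66 = 2^6 * 2^0.66
2^6 = 64, 2^0.66 ~ 1.5800826
PP ~ 64 * 1.5800826 = 101.1252864
Rounded to 2 decimals: 101.13

101.13


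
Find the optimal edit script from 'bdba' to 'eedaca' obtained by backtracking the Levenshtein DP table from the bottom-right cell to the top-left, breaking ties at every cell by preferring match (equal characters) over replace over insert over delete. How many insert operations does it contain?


Edit distance = 4. Backtracking from cell (4, 6) with preference match > replace > insert > delete,
then listing the resulting alignment 'bdba' -> 'eedaca' left to right:
  Step 1: insert 'e' [insertion #1]
  Step 2: replace b->e
  Step 3: keep 'd'
  Step 4: insert 'a' [insertion #2]
  Step 5: replace b->c
  Step 6: keep 'a'
Total insertions: 2

2


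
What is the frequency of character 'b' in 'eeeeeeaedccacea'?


Scanning 'eeeeeeaedccacea' for 'b':
  No matches found.
Total occurrences of 'b': 0

0


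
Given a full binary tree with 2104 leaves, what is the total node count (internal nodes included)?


Leaf nodes (terminals): 2104
Internal nodes = n - 1 = 2104 - 1 = 2103
Total = leaves + internal = 2104 + 2103 = 4207

4207


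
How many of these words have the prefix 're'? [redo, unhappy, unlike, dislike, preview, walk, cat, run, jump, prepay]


Checking each word for prefix 're':
  'redo' -> YES, starts with 're' (count: 1)
  'unhappy' -> no (count: 1)
  'unlike' -> no (count: 1)
  'dislike' -> no (count: 1)
  'preview' -> no (count: 1)
  'walk' -> no (count: 1)
  'cat' -> no (count: 1)
  'run' -> no (count: 1)
  'jump' -> no (count: 1)
  'prepay' -> no (count: 1)
Total with prefix 're': 1

1


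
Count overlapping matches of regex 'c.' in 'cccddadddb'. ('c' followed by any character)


Pattern: c. means 'c' followed by any character.
Scanning 'cccddadddb' position-by-position:
  Pos 0: window 'cc' -> MATCH
  Pos 1: window 'cc' -> MATCH
  Pos 2: window 'cd' -> MATCH
  Pos 3: window 'dd' -> no
  Pos 4: window 'da' -> no
  Pos 5: window 'ad' -> no
  Pos 6: window 'dd' -> no
  Pos 7: window 'dd' -> no
  Pos 8: window 'db' -> no
  Pos 9: window 'b' -> no
Total matches: 3

3


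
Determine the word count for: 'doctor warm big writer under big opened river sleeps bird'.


Counting words by splitting on spaces:
  Word 1: 'doctor'
  Word 2: 'warm'
  Word 3: 'big'
  Word 4: 'writer'
  Word 5: 'under'
  Word 6: 'big'
  Word 7: 'opened'
  Word 8: 'river'
  Word 9: 'sleeps'
  Word 10: 'bird'
Total words: 10

10


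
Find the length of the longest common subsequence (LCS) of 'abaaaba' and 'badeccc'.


DP table for LCS of 'abaaaba' and 'badeccc':
       b  a  d  e  c  c  c
    0  0  0  0  0  0  0  0
  a 0  0  1  1  1  1  1  1
  b 0  1  1  1  1  1  1  1
  a 0  1  2  2  2  2  2  2
  a 0  1  2  2  2  2  2  2
  a 0  1  2  2  2  2  2  2
  b 0  1  2  2  2  2  2  2
  a 0  1  2  2  2  2  2  2
LCS: 'ba'
LCS length = 2

2


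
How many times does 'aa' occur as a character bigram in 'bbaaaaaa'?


Scanning 'bbaaaaaa' for bigram 'aa':
  Position 0: 'bb' -> no
  Position 1: 'ba' -> no
  Position 2: 'aa' -> MATCH
  Position 3: 'aa' -> MATCH
  Position 4: 'aa' -> MATCH
  Position 5: 'aa' -> MATCH
  Position 6: 'aa' -> MATCH
Total matches: 5

5


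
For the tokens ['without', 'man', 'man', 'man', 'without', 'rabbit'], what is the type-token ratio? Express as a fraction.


Tokens: 6
Unique types: ('man', 'rabbit', 'without') = 3
TTR = 3/6
Simplify: divide both by 3 -> 1/2
TTR = 1/2

1/2


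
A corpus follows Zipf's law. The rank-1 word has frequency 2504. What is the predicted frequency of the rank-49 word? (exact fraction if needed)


Zipf's law: freq(rank) = f1 / rank
f1 = 2504, rank = 49
freq = 2504 / 49
GCD(2504, 49) = 1
Simplified: 2504/49

2504/49


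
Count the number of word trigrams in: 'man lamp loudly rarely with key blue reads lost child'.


Word trigrams from [10] words:
  Trigram 1: (man lamp loudly)
  Trigram 2: (lamp loudly rarely)
  Trigram 3: (loudly rarely with)
  Trigram 4: (rarely with key)
  Trigram 5: (with key blue)
  Trigram 6: (key blue reads)
  Trigram 7: (blue reads lost)
  Trigram 8: (reads lost child)
Total word trigrams: 10 - 2 = 8

8


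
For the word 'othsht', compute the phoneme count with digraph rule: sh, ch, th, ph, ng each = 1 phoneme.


Parsing 'othsht' greedily, digraphs first:
  'o' -> vowel phoneme (phonemes so far: 1)
  'th' -> digraph (1 consonant phoneme) (phonemes so far: 2)
  'sh' -> digraph (1 consonant phoneme) (phonemes so far: 3)
  't' -> consonant phoneme (phonemes so far: 4)
Total phonemes: 4

4


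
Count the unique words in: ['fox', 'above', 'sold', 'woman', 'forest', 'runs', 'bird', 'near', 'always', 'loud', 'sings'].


Listing all tokens and tracking unique types:
  Token 1: 'fox' -> NEW (unique so far: 1)
  Token 2: 'above' -> NEW (unique so far: 2)
  Token 3: 'sold' -> NEW (unique so far: 3)
  Token 4: 'woman' -> NEW (unique so far: 4)
  Token 5: 'forest' -> NEW (unique so far: 5)
  Token 6: 'runs' -> NEW (unique so far: 6)
  Token 7: 'bird' -> NEW (unique so far: 7)
  Token 8: 'near' -> NEW (unique so far: 8)
  Token 9: 'always' -> NEW (unique so far: 9)
  Token 10: 'loud' -> NEW (unique so far: 10)
  Token 11: 'sings' -> NEW (unique so far: 11)
Unique types: ('above', 'always', 'bird', 'forest', 'fox', 'loud', 'near', 'runs', 'sings', 'sold', 'woman')
Vocabulary size: 11

11


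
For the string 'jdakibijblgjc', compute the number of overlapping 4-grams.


String 'jdakibijblgjc' has length L = 13.
Number of overlapping n-grams = L - n + 1
Substituting: 13 - 4 + 1 = 10

10


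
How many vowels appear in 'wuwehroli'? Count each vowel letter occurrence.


Scanning each character of 'wuwehroli':
  Position 1: 'w' -> consonant (running count: 0)
  Position 2: 'u' -> vowel (running count: 1)
  Position 3: 'w' -> consonant (running count: 1)
  Position 4: 'e' -> vowel (running count: 2)
  Position 5: 'h' -> consonant (running count: 2)
  Position 6: 'r' -> consonant (running count: 2)
  Position 7: 'o' -> vowel (running count: 3)
  Position 8: 'l' -> consonant (running count: 3)
  Position 9: 'i' -> vowel (running count: 4)
Total vowels: 4

4


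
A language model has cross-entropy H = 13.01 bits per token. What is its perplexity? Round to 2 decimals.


Perplexity formula: PP = 2^H
H = 13.01
PP = 2^13.01
Decompose: 2^13.01 = 2^13 * 2^0.01
2^13 = 8192, 2^0.01 ~ 1.0069556
PP ~ 8192 * 1.0069556 = 8248.9802752
Rounded to 2 decimals: 8248.98

8248.98


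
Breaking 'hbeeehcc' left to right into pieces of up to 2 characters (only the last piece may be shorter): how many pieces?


'hbeeehcc' has 8 characters.
Chunking with max size 2:
  Chunk 1: 'hb' (positions 0-1)
  Chunk 2: 'ee' (positions 2-3)
  Chunk 3: 'eh' (positions 4-5)
  Chunk 4: 'cc' (positions 6-7)
Total chunks: ceil(8 / 2) = 4

4


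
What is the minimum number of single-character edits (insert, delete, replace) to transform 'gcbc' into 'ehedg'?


Building DP table for s1='gcbc' (len 4) and s2='ehedg' (len 5):
       e  h  e  d  g
    0  1  2  3  4  5
  g 1  1  2  3  4  4
  c 2  2  2  3  4  5
  b 3  3  3  3  4  5
  c 4  4  4  4  4  5
Edit distance = dp[4][5] = 5

5


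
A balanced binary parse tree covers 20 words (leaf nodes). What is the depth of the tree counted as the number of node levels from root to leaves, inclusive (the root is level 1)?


In a balanced binary tree with n leaves the deepest leaf is ceil(log2(n)) edges below the root,
so counting node levels inclusive of root and leaves gives ceil(log2(n)) + 1 levels.
log2(20) = 4.3219
ceil(4.3219) = 5
levels = 5 + 1 = 6

6


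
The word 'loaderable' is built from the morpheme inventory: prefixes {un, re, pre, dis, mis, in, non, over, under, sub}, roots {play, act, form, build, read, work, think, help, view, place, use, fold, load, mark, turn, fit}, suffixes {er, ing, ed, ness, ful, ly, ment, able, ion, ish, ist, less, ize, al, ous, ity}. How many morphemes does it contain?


Segmenting 'loaderable' against the inventory:
  'load' -> root (morpheme 1)
  'er' -> suffix (morpheme 2)
  'able' -> suffix (morpheme 3)
Total morphemes: 3

3


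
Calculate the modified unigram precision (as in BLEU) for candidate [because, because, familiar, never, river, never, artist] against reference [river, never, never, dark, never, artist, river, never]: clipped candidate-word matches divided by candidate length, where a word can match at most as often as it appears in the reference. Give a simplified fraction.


Reference word counts: {'artist': 1, 'dark': 1, 'never': 4, 'river': 2}
Checking each candidate word (with clipping):
  'because' -> not in reference -> no match (matches: 0)
  'because' -> not in reference -> no match (matches: 0)
  'familiar' -> not in reference -> no match (matches: 0)
  'never' -> in reference (ref count 4, used 1/4) -> match (matches: 1)
  'river' -> in reference (ref count 2, used 1/2) -> match (matches: 2)
  'never' -> in reference (ref count 4, used 2/4) -> match (matches: 3)
  'artist' -> in reference (ref count 1, used 1/1) -> match (matches: 4)
Clipped matches: 4, Candidate length: 7
Precision = 4/7

4/7


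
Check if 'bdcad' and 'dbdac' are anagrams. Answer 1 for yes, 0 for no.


Sort characters of 'bdcad': 'abcdd'
Sort characters of 'dbdac': 'abcdd'
Sorted forms match -> they ARE anagrams
Result: 1

1


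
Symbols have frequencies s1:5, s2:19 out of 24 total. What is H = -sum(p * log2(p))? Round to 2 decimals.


Computing entropy H = -sum(p_i * log2(p_i)):
  s1: p = 5/24 = 0.2083, -p*log2(p) = 0.4715
  s2: p = 19/24 = 0.7917, -p*log2(p) = 0.2668
H = sum of terms = 0.7383
Rounded to 2 decimals: 0.74

0.74


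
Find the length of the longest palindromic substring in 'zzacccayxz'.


Scanning 'zzacccayxz' for palindromic substrings.
Substring at positions 2-6: 'accca'.
Check: reverse('accca') = 'accca' -> palindrome confirmed.
Neighbouring characters ('z' / 'y') break symmetry, so it cannot extend further.
No longer palindromic substring exists; longest length = 5

5


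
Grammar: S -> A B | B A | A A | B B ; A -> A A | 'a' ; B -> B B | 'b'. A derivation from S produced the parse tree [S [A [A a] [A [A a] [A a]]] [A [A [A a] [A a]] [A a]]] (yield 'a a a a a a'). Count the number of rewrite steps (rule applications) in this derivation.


Every bracketed nonterminal node [X ...] in the tree is produced by exactly one rule application.
Reading the tree off as a leftmost derivation:
  Step 1: S  =>  A A   (applied S -> A A)
  Step 2: A A  =>  A A A   (applied A -> A A)
  Step 3: A A A  =>  a A A   (applied A -> a)
  Step 4: a A A  =>  a A A A   (applied A -> A A)
  Step 5: a A A A  =>  a a A A   (applied A -> a)
  Step 6: a a A A  =>  a a a A   (applied A -> a)
  Step 7: a a a A  =>  a a a A A   (applied A -> A A)
  Step 8: a a a A A  =>  a a a A A A   (applied A -> A A)
  Step 9: a a a A A A  =>  a a a a A A   (applied A -> a)
  Step 10: a a a a A A  =>  a a a a a A   (applied A -> a)
  Step 11: a a a a a A  =>  a a a a a a   (applied A -> a)
Final yield: a a a a a a
Total rewrite steps: 11

11


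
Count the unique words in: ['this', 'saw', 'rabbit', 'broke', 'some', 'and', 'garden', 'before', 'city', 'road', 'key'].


Listing all tokens and tracking unique types:
  Token 1: 'this' -> NEW (unique so far: 1)
  Token 2: 'saw' -> NEW (unique so far: 2)
  Token 3: 'rabbit' -> NEW (unique so far: 3)
  Token 4: 'broke' -> NEW (unique so far: 4)
  Token 5: 'some' -> NEW (unique so far: 5)
  Token 6: 'and' -> NEW (unique so far: 6)
  Token 7: 'garden' -> NEW (unique so far: 7)
  Token 8: 'before' -> NEW (unique so far: 8)
  Token 9: 'city' -> NEW (unique so far: 9)
  Token 10: 'road' -> NEW (unique so far: 10)
  Token 11: 'key' -> NEW (unique so far: 11)
Unique types: ('and', 'before', 'broke', 'city', 'garden', 'key', 'rabbit', 'road', 'saw', 'some', 'this')
Vocabulary size: 11

11


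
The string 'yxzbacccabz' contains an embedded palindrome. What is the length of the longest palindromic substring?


Scanning 'yxzbacccabz' for palindromic substrings.
Substring at positions 2-10: 'zbacccabz'.
Check: reverse('zbacccabz') = 'zbacccabz' -> palindrome confirmed.
Neighbouring characters ('x' / '-') break symmetry, so it cannot extend further.
No longer palindromic substring exists; longest length = 9

9


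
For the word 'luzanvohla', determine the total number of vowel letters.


Scanning each character of 'luzanvohla':
  Position 1: 'l' -> consonant (running count: 0)
  Position 2: 'u' -> vowel (running count: 1)
  Position 3: 'z' -> consonant (running count: 1)
  Position 4: 'a' -> vowel (running count: 2)
  Position 5: 'n' -> consonant (running count: 2)
  Position 6: 'v' -> consonant (running count: 2)
  Position 7: 'o' -> vowel (running count: 3)
  Position 8: 'h' -> consonant (running count: 3)
  Position 9: 'l' -> consonant (running count: 3)
  Position 10: 'a' -> vowel (running count: 4)
Total vowels: 4

4


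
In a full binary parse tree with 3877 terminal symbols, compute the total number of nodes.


Leaf nodes (terminals): 3877
Internal nodes = n - 1 = 3877 - 1 = 3876
Total = leaves + internal = 3877 + 3876 = 7753

7753


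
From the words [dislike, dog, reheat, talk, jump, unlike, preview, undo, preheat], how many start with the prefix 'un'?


Checking each word for prefix 'un':
  'dislike' -> no (count: 0)
  'dog' -> no (count: 0)
  'reheat' -> no (count: 0)
  'talk' -> no (count: 0)
  'jump' -> no (count: 0)
  'unlike' -> YES, starts with 'un' (count: 1)
  'preview' -> no (count: 1)
  'undo' -> YES, starts with 'un' (count: 2)
  'preheat' -> no (count: 2)
Total with prefix 'un': 2

2


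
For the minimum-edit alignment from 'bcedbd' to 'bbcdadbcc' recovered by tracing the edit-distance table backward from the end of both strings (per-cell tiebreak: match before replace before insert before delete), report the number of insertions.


Edit distance = 5. Backtracking from cell (6, 9) with preference match > replace > insert > delete,
then listing the resulting alignment 'bcedbd' -> 'bbcdadbcc' left to right:
  Step 1: insert 'b' [insertion #1]
  Step 2: keep 'b'
  Step 3: keep 'c'
  Step 4: insert 'd' [insertion #2]
  Step 5: replace e->a
  Step 6: keep 'd'
  Step 7: keep 'b'
  Step 8: insert 'c' [insertion #3]
  Step 9: replace d->c
Total insertions: 3

3


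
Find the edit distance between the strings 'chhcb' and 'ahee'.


Building DP table for s1='chhcb' (len 5) and s2='ahee' (len 4):
       a  h  e  e
    0  1  2  3  4
  c 1  1  2  3  4
  h 2  2  1  2  3
  h 3  3  2  2  3
  c 4  4  3  3  3
  b 5  5  4  4  4
Edit distance = dp[5][4] = 4

4
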